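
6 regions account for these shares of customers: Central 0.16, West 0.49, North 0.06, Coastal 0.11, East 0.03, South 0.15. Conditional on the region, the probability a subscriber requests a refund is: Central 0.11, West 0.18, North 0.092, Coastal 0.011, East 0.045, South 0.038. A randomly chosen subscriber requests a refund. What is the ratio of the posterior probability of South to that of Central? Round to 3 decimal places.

0.324

Prior × likelihood for each hypothesis:
  Central: 0.16 × 0.11 = 0.0176
  West: 0.49 × 0.18 = 0.0882
  North: 0.06 × 0.092 = 0.00552
  Coastal: 0.11 × 0.011 = 0.00121
  East: 0.03 × 0.045 = 0.00135
  South: 0.15 × 0.038 = 0.0057
Sum = 0.11958.
The ratio is 0.0057 / 0.0176 (the normalizer cancels) = 0.324.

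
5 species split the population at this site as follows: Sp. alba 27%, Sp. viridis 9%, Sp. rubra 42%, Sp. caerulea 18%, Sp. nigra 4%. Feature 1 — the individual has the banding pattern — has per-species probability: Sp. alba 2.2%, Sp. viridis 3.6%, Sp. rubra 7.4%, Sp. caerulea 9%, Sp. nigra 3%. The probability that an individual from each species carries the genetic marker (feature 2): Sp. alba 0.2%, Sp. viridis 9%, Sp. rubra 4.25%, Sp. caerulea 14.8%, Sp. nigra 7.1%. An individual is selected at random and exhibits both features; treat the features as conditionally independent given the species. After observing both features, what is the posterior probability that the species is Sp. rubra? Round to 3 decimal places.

Prior × likelihood for each hypothesis:
  Sp. alba: 0.27 × 0.022 × 0.002 = 0.00001188
  Sp. viridis: 0.09 × 0.036 × 0.09 = 0.0002916
  Sp. rubra: 0.42 × 0.074 × 0.0425 = 0.0013209
  Sp. caerulea: 0.18 × 0.09 × 0.148 = 0.0023976
  Sp. nigra: 0.04 × 0.03 × 0.071 = 0.0000852
Total = 0.00410718.
P(Sp. rubra | evidence) = 0.0013209 / 0.00410718 ≈ 0.322.

0.322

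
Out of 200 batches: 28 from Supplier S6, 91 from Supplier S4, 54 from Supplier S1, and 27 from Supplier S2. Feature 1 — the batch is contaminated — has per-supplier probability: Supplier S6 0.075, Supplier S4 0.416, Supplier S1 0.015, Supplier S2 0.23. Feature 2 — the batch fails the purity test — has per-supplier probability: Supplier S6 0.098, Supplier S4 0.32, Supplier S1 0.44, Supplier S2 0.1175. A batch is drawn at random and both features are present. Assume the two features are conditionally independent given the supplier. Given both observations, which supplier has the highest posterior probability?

Supplier S4

Compute prior × likelihood for every hypothesis:
  Supplier S6: 0.14 × 0.075 × 0.098 = 0.001029
  Supplier S4: 0.455 × 0.416 × 0.32 = 0.0605696
  Supplier S1: 0.27 × 0.015 × 0.44 = 0.001782
  Supplier S2: 0.135 × 0.23 × 0.1175 = 0.003648375
Sum = 0.067028975.
Largest term belongs to Supplier S4, so Supplier S4 is most probable.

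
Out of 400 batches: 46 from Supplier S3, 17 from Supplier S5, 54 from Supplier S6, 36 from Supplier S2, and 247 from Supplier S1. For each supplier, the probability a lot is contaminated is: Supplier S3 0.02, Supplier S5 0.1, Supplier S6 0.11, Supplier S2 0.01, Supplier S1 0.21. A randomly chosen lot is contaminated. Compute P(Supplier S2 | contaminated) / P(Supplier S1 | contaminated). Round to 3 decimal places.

Prior × likelihood for each hypothesis:
  Supplier S3: 0.115 × 0.02 = 0.0023
  Supplier S5: 0.0425 × 0.1 = 0.00425
  Supplier S6: 0.135 × 0.11 = 0.01485
  Supplier S2: 0.09 × 0.01 = 0.0009
  Supplier S1: 0.6175 × 0.21 = 0.129675
Total = 0.151975.
The ratio is 0.0009 / 0.129675 (the normalizer cancels) = 0.007.

0.007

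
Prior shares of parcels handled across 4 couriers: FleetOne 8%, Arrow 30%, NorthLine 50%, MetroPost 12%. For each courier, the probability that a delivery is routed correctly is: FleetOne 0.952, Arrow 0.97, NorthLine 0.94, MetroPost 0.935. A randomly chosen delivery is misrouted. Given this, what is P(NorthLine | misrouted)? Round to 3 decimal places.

0.592

Taking complements, P(misrouted | each) = FleetOne 0.048, Arrow 0.03, NorthLine 0.06, MetroPost 0.065.
Compute prior × likelihood for every hypothesis:
  FleetOne: 0.08 × 0.048 = 0.00384
  Arrow: 0.3 × 0.03 = 0.009
  NorthLine: 0.5 × 0.06 = 0.03
  MetroPost: 0.12 × 0.065 = 0.0078
Sum = 0.05064.
P(NorthLine | evidence) = 0.03 / 0.05064 ≈ 0.592.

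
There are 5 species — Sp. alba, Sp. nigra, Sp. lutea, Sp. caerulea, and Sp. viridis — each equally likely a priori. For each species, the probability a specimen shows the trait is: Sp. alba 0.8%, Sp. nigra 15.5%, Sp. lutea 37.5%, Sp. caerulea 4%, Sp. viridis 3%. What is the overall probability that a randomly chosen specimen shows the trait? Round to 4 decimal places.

0.1216

Since the prior is uniform, the posterior is proportional to the likelihood:
  Sp. alba: 0.008
  Sp. nigra: 0.155
  Sp. lutea: 0.375
  Sp. caerulea: 0.04
  Sp. viridis: 0.03
P(trait) = (1/5) × (0.008 + 0.155 + 0.375 + 0.04 + 0.03) = 0.608/5 ≈ 0.1216.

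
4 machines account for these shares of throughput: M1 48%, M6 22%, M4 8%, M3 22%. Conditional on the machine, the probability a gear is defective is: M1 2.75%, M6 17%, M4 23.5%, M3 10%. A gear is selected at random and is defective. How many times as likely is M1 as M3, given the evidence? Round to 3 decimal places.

0.600

Prior × likelihood for each hypothesis:
  M1: 0.48 × 0.0275 = 0.0132
  M6: 0.22 × 0.17 = 0.0374
  M4: 0.08 × 0.235 = 0.0188
  M3: 0.22 × 0.1 = 0.022
Total = 0.0914.
The ratio is 0.0132 / 0.022 (the normalizer cancels) = 0.600.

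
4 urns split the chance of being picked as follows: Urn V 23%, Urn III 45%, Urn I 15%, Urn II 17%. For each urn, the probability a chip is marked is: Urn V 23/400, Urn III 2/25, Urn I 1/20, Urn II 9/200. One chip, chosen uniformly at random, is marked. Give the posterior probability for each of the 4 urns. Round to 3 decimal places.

Prior × likelihood for each hypothesis:
  Urn V: 0.23 × 0.0575 = 0.013225
  Urn III: 0.45 × 0.08 = 0.036
  Urn I: 0.15 × 0.05 = 0.0075
  Urn II: 0.17 × 0.045 = 0.00765
Sum = 0.064375.
P(Urn V | marked) = 0.013225/0.064375 ≈ 0.205
P(Urn III | marked) = 0.036/0.064375 ≈ 0.559
P(Urn I | marked) = 0.0075/0.064375 ≈ 0.117
P(Urn II | marked) = 0.00765/0.064375 ≈ 0.119
(Check: 0.205+0.559+0.117+0.119 = 1.000.)

Urn V 0.205, Urn III 0.559, Urn I 0.117, Urn II 0.119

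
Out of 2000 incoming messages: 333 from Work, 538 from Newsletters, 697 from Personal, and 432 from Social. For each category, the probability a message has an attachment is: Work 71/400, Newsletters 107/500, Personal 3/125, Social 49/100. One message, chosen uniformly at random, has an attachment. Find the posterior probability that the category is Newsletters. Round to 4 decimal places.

Compute prior × likelihood for every hypothesis:
  Work: 0.1665 × 0.1775 = 0.02955375
  Newsletters: 0.269 × 0.214 = 0.057566
  Personal: 0.3485 × 0.024 = 0.008364
  Social: 0.216 × 0.49 = 0.10584
Normalizing constant = 0.20132375.
P(Newsletters | evidence) = 0.057566 / 0.20132375 ≈ 0.2859.

0.2859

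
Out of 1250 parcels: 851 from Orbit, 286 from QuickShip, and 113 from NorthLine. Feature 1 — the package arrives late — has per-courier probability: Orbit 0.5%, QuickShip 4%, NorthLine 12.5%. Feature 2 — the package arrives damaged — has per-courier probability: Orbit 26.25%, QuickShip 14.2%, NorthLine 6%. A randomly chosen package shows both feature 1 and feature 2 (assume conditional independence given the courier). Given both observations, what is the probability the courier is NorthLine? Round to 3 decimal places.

0.236

By Bayes' rule, posterior ∝ prior × likelihood:
  Orbit: 0.6808 × 0.005 × 0.2625 = 0.00089355
  QuickShip: 0.2288 × 0.04 × 0.142 = 0.001299584
  NorthLine: 0.0904 × 0.125 × 0.06 = 0.000678
Total = 0.002871134.
P(NorthLine | evidence) = 0.000678 / 0.002871134 ≈ 0.236.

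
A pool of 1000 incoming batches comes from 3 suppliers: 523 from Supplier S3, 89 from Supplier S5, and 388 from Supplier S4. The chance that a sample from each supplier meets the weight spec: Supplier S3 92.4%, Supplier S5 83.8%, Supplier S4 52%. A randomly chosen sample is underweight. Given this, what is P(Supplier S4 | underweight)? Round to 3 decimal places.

Taking complements, P(underweight | each) = Supplier S3 0.076, Supplier S5 0.162, Supplier S4 0.48.
Compute prior × likelihood for every hypothesis:
  Supplier S3: 0.523 × 0.076 = 0.039748
  Supplier S5: 0.089 × 0.162 = 0.014418
  Supplier S4: 0.388 × 0.48 = 0.18624
Normalizing constant = 0.240406.
P(Supplier S4 | evidence) = 0.18624 / 0.240406 ≈ 0.775.

0.775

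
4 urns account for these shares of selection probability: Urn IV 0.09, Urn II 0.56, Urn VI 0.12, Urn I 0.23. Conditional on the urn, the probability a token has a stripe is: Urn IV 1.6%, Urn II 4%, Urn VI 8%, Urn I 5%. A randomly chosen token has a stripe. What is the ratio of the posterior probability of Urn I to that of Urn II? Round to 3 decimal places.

By Bayes' rule, posterior ∝ prior × likelihood:
  Urn IV: 0.09 × 0.016 = 0.00144
  Urn II: 0.56 × 0.04 = 0.0224
  Urn VI: 0.12 × 0.08 = 0.0096
  Urn I: 0.23 × 0.05 = 0.0115
Sum = 0.04494.
The ratio is 0.0115 / 0.0224 (the normalizer cancels) = 0.513.

0.513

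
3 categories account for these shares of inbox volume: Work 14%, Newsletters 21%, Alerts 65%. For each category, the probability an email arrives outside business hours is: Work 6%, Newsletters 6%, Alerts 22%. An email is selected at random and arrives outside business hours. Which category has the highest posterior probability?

By Bayes' rule, posterior ∝ prior × likelihood:
  Work: 0.14 × 0.06 = 0.0084
  Newsletters: 0.21 × 0.06 = 0.0126
  Alerts: 0.65 × 0.22 = 0.143
Total = 0.164.
Largest term belongs to Alerts, so Alerts is most probable.

Alerts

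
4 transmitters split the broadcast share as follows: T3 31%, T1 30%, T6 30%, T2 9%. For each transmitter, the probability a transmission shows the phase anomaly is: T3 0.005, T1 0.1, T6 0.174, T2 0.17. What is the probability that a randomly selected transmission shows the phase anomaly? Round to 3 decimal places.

Compute prior × likelihood for every hypothesis:
  T3: 0.31 × 0.005 = 0.00155
  T1: 0.3 × 0.1 = 0.03
  T6: 0.3 × 0.174 = 0.0522
  T2: 0.09 × 0.17 = 0.0153
P(anomaly) = 0.00155 + 0.03 + 0.0522 + 0.0153 = 0.09905 → 0.099.

0.099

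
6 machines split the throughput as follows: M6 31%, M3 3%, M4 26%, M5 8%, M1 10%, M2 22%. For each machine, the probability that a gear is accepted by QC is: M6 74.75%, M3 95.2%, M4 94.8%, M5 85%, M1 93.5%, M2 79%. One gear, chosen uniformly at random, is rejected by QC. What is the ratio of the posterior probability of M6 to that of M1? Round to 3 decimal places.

Taking complements, P(rejected | each) = M6 0.2525, M3 0.048, M4 0.052, M5 0.15, M1 0.065, M2 0.21.
Compute prior × likelihood for every hypothesis:
  M6: 0.31 × 0.2525 = 0.078275
  M3: 0.03 × 0.048 = 0.00144
  M4: 0.26 × 0.052 = 0.01352
  M5: 0.08 × 0.15 = 0.012
  M1: 0.1 × 0.065 = 0.0065
  M2: 0.22 × 0.21 = 0.0462
Normalizing constant = 0.157935.
The ratio is 0.078275 / 0.0065 (the normalizer cancels) = 12.042.

12.042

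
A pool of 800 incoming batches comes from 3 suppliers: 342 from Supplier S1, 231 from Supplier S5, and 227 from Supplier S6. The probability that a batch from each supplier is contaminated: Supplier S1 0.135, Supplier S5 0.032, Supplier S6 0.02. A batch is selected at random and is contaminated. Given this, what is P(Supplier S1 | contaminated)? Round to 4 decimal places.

0.7946

Unnormalized posteriors (prior × likelihood):
  Supplier S1: 0.4275 × 0.135 = 0.0577125
  Supplier S5: 0.28875 × 0.032 = 0.00924
  Supplier S6: 0.28375 × 0.02 = 0.005675
Total = 0.0726275.
P(Supplier S1 | evidence) = 0.0577125 / 0.0726275 ≈ 0.7946.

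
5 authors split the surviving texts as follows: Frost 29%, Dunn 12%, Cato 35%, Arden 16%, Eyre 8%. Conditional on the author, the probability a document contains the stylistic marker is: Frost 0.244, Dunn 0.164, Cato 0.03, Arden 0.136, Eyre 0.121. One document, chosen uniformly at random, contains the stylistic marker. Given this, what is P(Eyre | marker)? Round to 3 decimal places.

Compute prior × likelihood for every hypothesis:
  Frost: 0.29 × 0.244 = 0.07076
  Dunn: 0.12 × 0.164 = 0.01968
  Cato: 0.35 × 0.03 = 0.0105
  Arden: 0.16 × 0.136 = 0.02176
  Eyre: 0.08 × 0.121 = 0.00968
Total = 0.13238.
P(Eyre | evidence) = 0.00968 / 0.13238 ≈ 0.073.

0.073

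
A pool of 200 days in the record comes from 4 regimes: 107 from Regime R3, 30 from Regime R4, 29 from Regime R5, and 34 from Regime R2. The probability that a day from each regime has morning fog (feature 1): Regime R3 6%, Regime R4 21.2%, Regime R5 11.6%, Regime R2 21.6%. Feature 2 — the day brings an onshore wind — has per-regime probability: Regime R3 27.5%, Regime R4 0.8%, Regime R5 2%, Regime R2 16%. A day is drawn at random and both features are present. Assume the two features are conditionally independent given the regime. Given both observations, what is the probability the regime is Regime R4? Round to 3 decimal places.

0.017

Prior × likelihood for each hypothesis:
  Regime R3: 0.535 × 0.06 × 0.275 = 0.0088275
  Regime R4: 0.15 × 0.212 × 0.008 = 0.0002544
  Regime R5: 0.145 × 0.116 × 0.02 = 0.0003364
  Regime R2: 0.17 × 0.216 × 0.16 = 0.0058752
Normalizing constant = 0.0152935.
P(Regime R4 | evidence) = 0.0002544 / 0.0152935 ≈ 0.017.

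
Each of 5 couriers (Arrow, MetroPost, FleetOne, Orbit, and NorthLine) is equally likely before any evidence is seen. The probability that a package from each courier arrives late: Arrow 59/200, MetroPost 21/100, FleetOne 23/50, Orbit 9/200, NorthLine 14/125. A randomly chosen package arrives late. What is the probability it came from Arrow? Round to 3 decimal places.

0.263

With a uniform prior (1/5 each), posterior ∝ likelihood:
  Arrow: 0.295
  MetroPost: 0.21
  FleetOne: 0.46
  Orbit: 0.045
  NorthLine: 0.112
Normalizing constant = 1.122.
P(Arrow | evidence) = 0.295 / 1.122 ≈ 0.263.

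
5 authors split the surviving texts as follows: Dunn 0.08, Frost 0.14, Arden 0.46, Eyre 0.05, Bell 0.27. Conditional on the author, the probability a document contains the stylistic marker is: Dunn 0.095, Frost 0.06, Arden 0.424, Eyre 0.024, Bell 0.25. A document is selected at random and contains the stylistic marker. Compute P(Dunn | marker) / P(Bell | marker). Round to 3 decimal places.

Prior × likelihood for each hypothesis:
  Dunn: 0.08 × 0.095 = 0.0076
  Frost: 0.14 × 0.06 = 0.0084
  Arden: 0.46 × 0.424 = 0.19504
  Eyre: 0.05 × 0.024 = 0.0012
  Bell: 0.27 × 0.25 = 0.0675
Sum = 0.27974.
The ratio is 0.0076 / 0.0675 (the normalizer cancels) = 0.113.

0.113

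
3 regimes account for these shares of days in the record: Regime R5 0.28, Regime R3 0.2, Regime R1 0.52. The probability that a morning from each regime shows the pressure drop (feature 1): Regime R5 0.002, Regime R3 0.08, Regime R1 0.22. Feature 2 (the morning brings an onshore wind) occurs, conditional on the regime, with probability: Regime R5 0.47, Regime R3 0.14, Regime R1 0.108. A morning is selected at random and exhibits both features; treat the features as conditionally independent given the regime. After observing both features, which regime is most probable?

Regime R1

Unnormalized posteriors (prior × likelihood):
  Regime R5: 0.28 × 0.002 × 0.47 = 0.0002632
  Regime R3: 0.2 × 0.08 × 0.14 = 0.00224
  Regime R1: 0.52 × 0.22 × 0.108 = 0.0123552
Sum = 0.0148584.
Largest term belongs to Regime R1, so Regime R1 is most probable.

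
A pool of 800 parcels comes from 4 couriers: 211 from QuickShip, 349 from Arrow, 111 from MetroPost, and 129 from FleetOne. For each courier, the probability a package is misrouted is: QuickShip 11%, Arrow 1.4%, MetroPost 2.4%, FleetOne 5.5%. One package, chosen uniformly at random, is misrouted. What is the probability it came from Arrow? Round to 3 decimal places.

0.129

By Bayes' rule, posterior ∝ prior × likelihood:
  QuickShip: 0.26375 × 0.11 = 0.0290125
  Arrow: 0.43625 × 0.014 = 0.0061075
  MetroPost: 0.13875 × 0.024 = 0.00333
  FleetOne: 0.16125 × 0.055 = 0.00886875
Normalizing constant = 0.04731875.
P(Arrow | evidence) = 0.0061075 / 0.04731875 ≈ 0.129.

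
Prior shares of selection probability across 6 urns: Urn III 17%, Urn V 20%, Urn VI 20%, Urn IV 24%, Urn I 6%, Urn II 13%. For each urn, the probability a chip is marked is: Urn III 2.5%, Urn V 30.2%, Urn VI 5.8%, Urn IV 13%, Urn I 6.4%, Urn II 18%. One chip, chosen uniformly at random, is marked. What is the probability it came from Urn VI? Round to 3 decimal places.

0.086

Unnormalized posteriors (prior × likelihood):
  Urn III: 0.17 × 0.025 = 0.00425
  Urn V: 0.2 × 0.302 = 0.0604
  Urn VI: 0.2 × 0.058 = 0.0116
  Urn IV: 0.24 × 0.13 = 0.0312
  Urn I: 0.06 × 0.064 = 0.00384
  Urn II: 0.13 × 0.18 = 0.0234
Normalizing constant = 0.13469.
P(Urn VI | evidence) = 0.0116 / 0.13469 ≈ 0.086.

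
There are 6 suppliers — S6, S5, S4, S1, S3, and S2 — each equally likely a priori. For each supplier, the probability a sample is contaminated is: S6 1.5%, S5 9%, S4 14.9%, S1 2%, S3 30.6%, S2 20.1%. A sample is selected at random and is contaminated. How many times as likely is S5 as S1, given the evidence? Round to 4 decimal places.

4.5000

With a uniform prior (1/6 each), posterior ∝ likelihood:
  S6: 0.015
  S5: 0.09
  S4: 0.149
  S1: 0.02
  S3: 0.306
  S2: 0.201
Normalizing constant = 0.781.
The ratio is 0.09 / 0.02 (the normalizer cancels) = 4.5000.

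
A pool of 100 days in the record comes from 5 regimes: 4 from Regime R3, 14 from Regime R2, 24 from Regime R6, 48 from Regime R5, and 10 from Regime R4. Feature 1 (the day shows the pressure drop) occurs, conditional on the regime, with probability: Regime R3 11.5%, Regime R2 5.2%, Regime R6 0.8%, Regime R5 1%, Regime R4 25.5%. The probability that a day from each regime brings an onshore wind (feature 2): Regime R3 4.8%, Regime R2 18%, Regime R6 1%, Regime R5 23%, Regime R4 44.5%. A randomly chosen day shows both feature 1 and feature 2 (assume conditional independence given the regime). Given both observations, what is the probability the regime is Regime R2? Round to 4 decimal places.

0.0936

By Bayes' rule, posterior ∝ prior × likelihood:
  Regime R3: 0.04 × 0.115 × 0.048 = 0.0002208
  Regime R2: 0.14 × 0.052 × 0.18 = 0.0013104
  Regime R6: 0.24 × 0.008 × 0.01 = 0.0000192
  Regime R5: 0.48 × 0.01 × 0.23 = 0.001104
  Regime R4: 0.1 × 0.255 × 0.445 = 0.0113475
Sum = 0.0140019.
P(Regime R2 | evidence) = 0.0013104 / 0.0140019 ≈ 0.0936.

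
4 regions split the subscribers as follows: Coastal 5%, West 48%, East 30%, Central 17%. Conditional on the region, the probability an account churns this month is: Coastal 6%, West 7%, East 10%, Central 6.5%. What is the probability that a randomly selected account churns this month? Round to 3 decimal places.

Unnormalized posteriors (prior × likelihood):
  Coastal: 0.05 × 0.06 = 0.003
  West: 0.48 × 0.07 = 0.0336
  East: 0.3 × 0.1 = 0.03
  Central: 0.17 × 0.065 = 0.01105
P(churn) = 0.003 + 0.0336 + 0.03 + 0.01105 = 0.07765 → 0.078.

0.078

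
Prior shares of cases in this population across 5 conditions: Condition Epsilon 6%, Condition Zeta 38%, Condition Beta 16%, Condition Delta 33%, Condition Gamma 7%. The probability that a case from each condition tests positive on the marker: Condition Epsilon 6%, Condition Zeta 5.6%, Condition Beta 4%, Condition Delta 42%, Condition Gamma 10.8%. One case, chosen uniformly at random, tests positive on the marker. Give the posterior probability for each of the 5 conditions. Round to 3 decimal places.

Condition Epsilon 0.020, Condition Zeta 0.120, Condition Beta 0.036, Condition Delta 0.781, Condition Gamma 0.043

By Bayes' rule, posterior ∝ prior × likelihood:
  Condition Epsilon: 0.06 × 0.06 = 0.0036
  Condition Zeta: 0.38 × 0.056 = 0.02128
  Condition Beta: 0.16 × 0.04 = 0.0064
  Condition Delta: 0.33 × 0.42 = 0.1386
  Condition Gamma: 0.07 × 0.108 = 0.00756
Normalizing constant = 0.17744.
P(Condition Epsilon | marker-positive) = 0.0036/0.17744 ≈ 0.020
P(Condition Zeta | marker-positive) = 0.02128/0.17744 ≈ 0.120
P(Condition Beta | marker-positive) = 0.0064/0.17744 ≈ 0.036
P(Condition Delta | marker-positive) = 0.1386/0.17744 ≈ 0.781
P(Condition Gamma | marker-positive) = 0.00756/0.17744 ≈ 0.043
(Check: 0.020+0.120+0.036+0.781+0.043 = 1.000.)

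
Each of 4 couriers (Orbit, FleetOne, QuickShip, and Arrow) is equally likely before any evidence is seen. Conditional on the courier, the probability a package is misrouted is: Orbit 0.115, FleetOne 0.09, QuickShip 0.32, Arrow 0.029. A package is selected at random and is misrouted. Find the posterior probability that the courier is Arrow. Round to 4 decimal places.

With a uniform prior (1/4 each), posterior ∝ likelihood:
  Orbit: 0.115
  FleetOne: 0.09
  QuickShip: 0.32
  Arrow: 0.029
Sum = 0.554.
P(Arrow | evidence) = 0.029 / 0.554 ≈ 0.0523.

0.0523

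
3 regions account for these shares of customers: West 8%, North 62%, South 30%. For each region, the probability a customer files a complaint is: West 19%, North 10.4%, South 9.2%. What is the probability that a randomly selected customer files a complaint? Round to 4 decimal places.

0.1073

Unnormalized posteriors (prior × likelihood):
  West: 0.08 × 0.19 = 0.0152
  North: 0.62 × 0.104 = 0.06448
  South: 0.3 × 0.092 = 0.0276
P(complaint) = 0.0152 + 0.06448 + 0.0276 = 0.10728 → 0.1073.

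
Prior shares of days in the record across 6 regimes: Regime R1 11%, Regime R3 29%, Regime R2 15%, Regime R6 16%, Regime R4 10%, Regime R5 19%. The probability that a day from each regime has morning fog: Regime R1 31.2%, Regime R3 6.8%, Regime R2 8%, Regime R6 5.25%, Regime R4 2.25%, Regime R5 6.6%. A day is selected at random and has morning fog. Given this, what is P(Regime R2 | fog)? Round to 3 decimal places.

0.134

By Bayes' rule, posterior ∝ prior × likelihood:
  Regime R1: 0.11 × 0.312 = 0.03432
  Regime R3: 0.29 × 0.068 = 0.01972
  Regime R2: 0.15 × 0.08 = 0.012
  Regime R6: 0.16 × 0.0525 = 0.0084
  Regime R4: 0.1 × 0.0225 = 0.00225
  Regime R5: 0.19 × 0.066 = 0.01254
Sum = 0.08923.
P(Regime R2 | evidence) = 0.012 / 0.08923 ≈ 0.134.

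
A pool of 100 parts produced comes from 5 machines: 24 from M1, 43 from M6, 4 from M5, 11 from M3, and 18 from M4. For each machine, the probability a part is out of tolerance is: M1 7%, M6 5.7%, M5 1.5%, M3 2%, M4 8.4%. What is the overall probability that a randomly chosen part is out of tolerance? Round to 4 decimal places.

Compute prior × likelihood for every hypothesis:
  M1: 0.24 × 0.07 = 0.0168
  M6: 0.43 × 0.057 = 0.02451
  M5: 0.04 × 0.015 = 0.0006
  M3: 0.11 × 0.02 = 0.0022
  M4: 0.18 × 0.084 = 0.01512
P(oversize) = 0.0168 + 0.02451 + 0.0006 + 0.0022 + 0.01512 = 0.05923 → 0.0592.

0.0592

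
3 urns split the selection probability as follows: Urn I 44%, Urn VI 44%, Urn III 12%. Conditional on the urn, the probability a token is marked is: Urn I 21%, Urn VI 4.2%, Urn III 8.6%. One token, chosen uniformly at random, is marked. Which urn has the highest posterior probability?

By Bayes' rule, posterior ∝ prior × likelihood:
  Urn I: 0.44 × 0.21 = 0.0924
  Urn VI: 0.44 × 0.042 = 0.01848
  Urn III: 0.12 × 0.086 = 0.01032
Sum = 0.1212.
Largest term belongs to Urn I, so Urn I is most probable.

Urn I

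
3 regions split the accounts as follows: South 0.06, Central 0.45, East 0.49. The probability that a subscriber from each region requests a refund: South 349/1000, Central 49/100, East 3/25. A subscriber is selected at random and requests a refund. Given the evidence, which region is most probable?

Central

Unnormalized posteriors (prior × likelihood):
  South: 0.06 × 0.349 = 0.02094
  Central: 0.45 × 0.49 = 0.2205
  East: 0.49 × 0.12 = 0.0588
Sum = 0.30024.
Largest term belongs to Central, so Central is most probable.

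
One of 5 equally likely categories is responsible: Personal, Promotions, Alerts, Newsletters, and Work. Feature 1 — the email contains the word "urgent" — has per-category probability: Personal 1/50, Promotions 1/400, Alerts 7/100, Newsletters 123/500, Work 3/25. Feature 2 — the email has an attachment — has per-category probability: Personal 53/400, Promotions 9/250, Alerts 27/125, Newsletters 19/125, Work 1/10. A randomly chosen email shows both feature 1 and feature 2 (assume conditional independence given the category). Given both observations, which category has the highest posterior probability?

Newsletters

Since the prior is uniform, the posterior is proportional to the likelihood:
  Personal: 0.02 × 0.1325 = 0.00265
  Promotions: 0.0025 × 0.036 = 0.00009
  Alerts: 0.07 × 0.216 = 0.01512
  Newsletters: 0.246 × 0.152 = 0.037392
  Work: 0.12 × 0.1 = 0.012
Sum = 0.067252.
Largest term belongs to Newsletters, so Newsletters is most probable.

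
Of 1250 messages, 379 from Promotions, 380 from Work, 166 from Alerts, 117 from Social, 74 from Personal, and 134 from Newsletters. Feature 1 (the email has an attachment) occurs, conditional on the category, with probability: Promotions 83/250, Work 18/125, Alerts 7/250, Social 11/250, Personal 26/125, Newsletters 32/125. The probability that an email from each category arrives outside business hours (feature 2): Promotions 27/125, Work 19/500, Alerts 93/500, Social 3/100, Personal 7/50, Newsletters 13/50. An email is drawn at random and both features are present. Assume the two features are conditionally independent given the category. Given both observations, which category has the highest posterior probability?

Promotions

Compute prior × likelihood for every hypothesis:
  Promotions: 0.3032 × 0.332 × 0.216 = 0.0217430784
  Work: 0.304 × 0.144 × 0.038 = 0.001663488
  Alerts: 0.1328 × 0.028 × 0.186 = 0.0006916224
  Social: 0.0936 × 0.044 × 0.03 = 0.000123552
  Personal: 0.0592 × 0.208 × 0.14 = 0.001723904
  Newsletters: 0.1072 × 0.256 × 0.26 = 0.007135232
Sum = 0.0330808768.
Largest term belongs to Promotions, so Promotions is most probable.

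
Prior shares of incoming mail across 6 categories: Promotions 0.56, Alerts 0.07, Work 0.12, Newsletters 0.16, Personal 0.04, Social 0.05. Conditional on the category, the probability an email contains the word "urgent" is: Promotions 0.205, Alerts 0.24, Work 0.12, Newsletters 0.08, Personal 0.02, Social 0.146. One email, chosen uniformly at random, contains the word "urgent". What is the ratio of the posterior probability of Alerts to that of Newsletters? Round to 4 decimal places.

Unnormalized posteriors (prior × likelihood):
  Promotions: 0.56 × 0.205 = 0.1148
  Alerts: 0.07 × 0.24 = 0.0168
  Work: 0.12 × 0.12 = 0.0144
  Newsletters: 0.16 × 0.08 = 0.0128
  Personal: 0.04 × 0.02 = 0.0008
  Social: 0.05 × 0.146 = 0.0073
Normalizing constant = 0.1669.
The ratio is 0.0168 / 0.0128 (the normalizer cancels) = 1.3125.

1.3125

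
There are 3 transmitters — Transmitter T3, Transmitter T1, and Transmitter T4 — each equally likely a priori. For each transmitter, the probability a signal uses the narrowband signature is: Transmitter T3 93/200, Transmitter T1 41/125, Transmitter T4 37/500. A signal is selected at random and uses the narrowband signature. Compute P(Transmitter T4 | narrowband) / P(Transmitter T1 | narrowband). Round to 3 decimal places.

0.226

With a uniform prior (1/3 each), posterior ∝ likelihood:
  Transmitter T3: 0.465
  Transmitter T1: 0.328
  Transmitter T4: 0.074
Total = 0.867.
The ratio is 0.074 / 0.328 (the normalizer cancels) = 0.226.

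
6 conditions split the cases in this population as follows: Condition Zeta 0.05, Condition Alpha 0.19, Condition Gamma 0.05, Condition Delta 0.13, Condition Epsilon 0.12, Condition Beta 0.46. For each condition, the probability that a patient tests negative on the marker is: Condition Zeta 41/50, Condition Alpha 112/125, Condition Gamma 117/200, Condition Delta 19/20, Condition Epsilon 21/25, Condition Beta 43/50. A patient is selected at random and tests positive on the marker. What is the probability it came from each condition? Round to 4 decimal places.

Condition Zeta 0.0645, Condition Alpha 0.1415, Condition Gamma 0.1486, Condition Delta 0.0466, Condition Epsilon 0.1375, Condition Beta 0.4613

Taking complements, P(marker-positive | each) = Condition Zeta 0.18, Condition Alpha 0.104, Condition Gamma 0.415, Condition Delta 0.05, Condition Epsilon 0.16, Condition Beta 0.14.
By Bayes' rule, posterior ∝ prior × likelihood:
  Condition Zeta: 0.05 × 0.18 = 0.009
  Condition Alpha: 0.19 × 0.104 = 0.01976
  Condition Gamma: 0.05 × 0.415 = 0.02075
  Condition Delta: 0.13 × 0.05 = 0.0065
  Condition Epsilon: 0.12 × 0.16 = 0.0192
  Condition Beta: 0.46 × 0.14 = 0.0644
Normalizing constant = 0.13961.
P(Condition Zeta | marker-positive) = 0.009/0.13961 ≈ 0.0645
P(Condition Alpha | marker-positive) = 0.01976/0.13961 ≈ 0.1415
P(Condition Gamma | marker-positive) = 0.02075/0.13961 ≈ 0.1486
P(Condition Delta | marker-positive) = 0.0065/0.13961 ≈ 0.0466
P(Condition Epsilon | marker-positive) = 0.0192/0.13961 ≈ 0.1375
P(Condition Beta | marker-positive) = 0.0644/0.13961 ≈ 0.4613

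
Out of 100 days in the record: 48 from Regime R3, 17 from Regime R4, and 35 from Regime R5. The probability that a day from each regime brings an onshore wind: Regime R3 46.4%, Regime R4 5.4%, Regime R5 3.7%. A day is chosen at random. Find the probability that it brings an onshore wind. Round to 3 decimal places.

Unnormalized posteriors (prior × likelihood):
  Regime R3: 0.48 × 0.464 = 0.22272
  Regime R4: 0.17 × 0.054 = 0.00918
  Regime R5: 0.35 × 0.037 = 0.01295
P(onshore) = 0.22272 + 0.00918 + 0.01295 = 0.24485 → 0.245.

0.245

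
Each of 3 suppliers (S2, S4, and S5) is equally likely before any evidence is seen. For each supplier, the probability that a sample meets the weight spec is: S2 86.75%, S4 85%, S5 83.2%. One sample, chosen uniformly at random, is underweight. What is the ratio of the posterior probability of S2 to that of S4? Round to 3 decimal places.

Taking complements, P(underweight | each) = S2 0.1325, S4 0.15, S5 0.168.
With a uniform prior (1/3 each), posterior ∝ likelihood:
  S2: 0.1325
  S4: 0.15
  S5: 0.168
Total = 0.4505.
The ratio is 0.1325 / 0.15 (the normalizer cancels) = 0.883.

0.883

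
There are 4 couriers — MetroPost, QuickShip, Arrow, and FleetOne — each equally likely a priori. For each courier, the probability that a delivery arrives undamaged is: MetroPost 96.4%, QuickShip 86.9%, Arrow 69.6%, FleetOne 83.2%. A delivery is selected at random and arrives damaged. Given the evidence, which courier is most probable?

Taking complements, P(damaged | each) = MetroPost 0.036, QuickShip 0.131, Arrow 0.304, FleetOne 0.168.
With a uniform prior (1/4 each), posterior ∝ likelihood:
  MetroPost: 0.036
  QuickShip: 0.131
  Arrow: 0.304
  FleetOne: 0.168
Total = 0.639.
Largest term belongs to Arrow, so Arrow is most probable.

Arrow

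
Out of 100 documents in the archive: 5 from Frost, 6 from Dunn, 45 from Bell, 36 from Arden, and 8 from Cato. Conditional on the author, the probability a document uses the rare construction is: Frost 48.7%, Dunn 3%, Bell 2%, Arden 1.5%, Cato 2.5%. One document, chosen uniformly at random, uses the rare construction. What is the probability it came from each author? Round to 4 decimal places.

By Bayes' rule, posterior ∝ prior × likelihood:
  Frost: 0.05 × 0.487 = 0.02435
  Dunn: 0.06 × 0.03 = 0.0018
  Bell: 0.45 × 0.02 = 0.009
  Arden: 0.36 × 0.015 = 0.0054
  Cato: 0.08 × 0.025 = 0.002
Total = 0.04255.
P(Frost | rare-form) = 0.02435/0.04255 ≈ 0.5723
P(Dunn | rare-form) = 0.0018/0.04255 ≈ 0.0423
P(Bell | rare-form) = 0.009/0.04255 ≈ 0.2115
P(Arden | rare-form) = 0.0054/0.04255 ≈ 0.1269
P(Cato | rare-form) = 0.002/0.04255 ≈ 0.0470
(Check: 0.5723+0.0423+0.2115+0.1269+0.0470 = 1.0000.)

Frost 0.5723, Dunn 0.0423, Bell 0.2115, Arden 0.1269, Cato 0.0470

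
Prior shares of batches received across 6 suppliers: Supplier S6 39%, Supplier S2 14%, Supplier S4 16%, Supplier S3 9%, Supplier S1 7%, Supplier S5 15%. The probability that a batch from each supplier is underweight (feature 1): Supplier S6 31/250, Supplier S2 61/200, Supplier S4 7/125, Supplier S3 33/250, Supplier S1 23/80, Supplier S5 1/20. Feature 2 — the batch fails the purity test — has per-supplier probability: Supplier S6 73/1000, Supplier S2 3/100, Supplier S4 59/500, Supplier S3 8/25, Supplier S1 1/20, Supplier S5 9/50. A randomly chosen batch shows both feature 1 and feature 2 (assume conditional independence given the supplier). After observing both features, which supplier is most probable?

By Bayes' rule, posterior ∝ prior × likelihood:
  Supplier S6: 0.39 × 0.124 × 0.073 = 0.00353028
  Supplier S2: 0.14 × 0.305 × 0.03 = 0.001281
  Supplier S4: 0.16 × 0.056 × 0.118 = 0.00105728
  Supplier S3: 0.09 × 0.132 × 0.32 = 0.0038016
  Supplier S1: 0.07 × 0.2875 × 0.05 = 0.00100625
  Supplier S5: 0.15 × 0.05 × 0.18 = 0.00135
Normalizing constant = 0.01202641.
Largest term belongs to Supplier S3, so Supplier S3 is most probable.

Supplier S3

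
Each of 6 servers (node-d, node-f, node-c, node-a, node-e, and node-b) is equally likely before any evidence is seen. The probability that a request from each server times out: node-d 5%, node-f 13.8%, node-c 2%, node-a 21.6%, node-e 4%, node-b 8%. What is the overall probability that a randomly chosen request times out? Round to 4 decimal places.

0.0907

With a uniform prior (1/6 each), posterior ∝ likelihood:
  node-d: 0.05
  node-f: 0.138
  node-c: 0.02
  node-a: 0.216
  node-e: 0.04
  node-b: 0.08
P(timeout) = (1/6) × (0.05 + 0.138 + 0.02 + 0.216 + 0.04 + 0.08) = 0.544/6 ≈ 0.0907.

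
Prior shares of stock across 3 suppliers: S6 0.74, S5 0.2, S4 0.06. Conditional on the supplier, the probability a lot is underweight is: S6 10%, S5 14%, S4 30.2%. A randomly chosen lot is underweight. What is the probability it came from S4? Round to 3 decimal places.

By Bayes' rule, posterior ∝ prior × likelihood:
  S6: 0.74 × 0.1 = 0.074
  S5: 0.2 × 0.14 = 0.028
  S4: 0.06 × 0.302 = 0.01812
Sum = 0.12012.
P(S4 | evidence) = 0.01812 / 0.12012 ≈ 0.151.

0.151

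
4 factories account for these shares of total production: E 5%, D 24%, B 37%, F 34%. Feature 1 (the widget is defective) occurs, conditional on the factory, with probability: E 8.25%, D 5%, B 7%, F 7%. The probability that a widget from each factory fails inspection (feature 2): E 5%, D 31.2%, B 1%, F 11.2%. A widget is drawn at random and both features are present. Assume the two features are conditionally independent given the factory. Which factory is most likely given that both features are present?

Compute prior × likelihood for every hypothesis:
  E: 0.05 × 0.0825 × 0.05 = 0.00020625
  D: 0.24 × 0.05 × 0.312 = 0.003744
  B: 0.37 × 0.07 × 0.01 = 0.000259
  F: 0.34 × 0.07 × 0.112 = 0.0026656
Total = 0.00687485.
Largest term belongs to D, so D is most probable.

D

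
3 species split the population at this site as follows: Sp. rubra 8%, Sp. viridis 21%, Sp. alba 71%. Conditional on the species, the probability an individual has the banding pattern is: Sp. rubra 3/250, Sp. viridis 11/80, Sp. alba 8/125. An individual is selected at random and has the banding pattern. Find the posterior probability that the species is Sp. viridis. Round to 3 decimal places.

Unnormalized posteriors (prior × likelihood):
  Sp. rubra: 0.08 × 0.012 = 0.00096
  Sp. viridis: 0.21 × 0.1375 = 0.028875
  Sp. alba: 0.71 × 0.064 = 0.04544
Sum = 0.075275.
P(Sp. viridis | evidence) = 0.028875 / 0.075275 ≈ 0.384.

0.384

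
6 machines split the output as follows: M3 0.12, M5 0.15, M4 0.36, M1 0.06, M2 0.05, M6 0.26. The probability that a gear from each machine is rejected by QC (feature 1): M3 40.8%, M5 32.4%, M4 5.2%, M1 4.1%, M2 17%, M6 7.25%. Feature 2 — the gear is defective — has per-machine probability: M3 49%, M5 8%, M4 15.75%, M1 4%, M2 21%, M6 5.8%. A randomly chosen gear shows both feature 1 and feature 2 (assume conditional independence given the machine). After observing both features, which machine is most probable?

M3

By Bayes' rule, posterior ∝ prior × likelihood:
  M3: 0.12 × 0.408 × 0.49 = 0.0239904
  M5: 0.15 × 0.324 × 0.08 = 0.003888
  M4: 0.36 × 0.052 × 0.1575 = 0.0029484
  M1: 0.06 × 0.041 × 0.04 = 0.0000984
  M2: 0.05 × 0.17 × 0.21 = 0.001785
  M6: 0.26 × 0.0725 × 0.058 = 0.0010933
Sum = 0.0338035.
Largest term belongs to M3, so M3 is most probable.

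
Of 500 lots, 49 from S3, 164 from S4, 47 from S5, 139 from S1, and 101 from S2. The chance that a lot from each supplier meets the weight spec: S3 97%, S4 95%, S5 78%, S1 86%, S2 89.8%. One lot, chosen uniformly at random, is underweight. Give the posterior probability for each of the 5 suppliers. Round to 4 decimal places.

S3 0.0295, S4 0.1648, S5 0.2077, S1 0.3910, S2 0.2070

Taking complements, P(underweight | each) = S3 0.03, S4 0.05, S5 0.22, S1 0.14, S2 0.102.
Unnormalized posteriors (prior × likelihood):
  S3: 0.098 × 0.03 = 0.00294
  S4: 0.328 × 0.05 = 0.0164
  S5: 0.094 × 0.22 = 0.02068
  S1: 0.278 × 0.14 = 0.03892
  S2: 0.202 × 0.102 = 0.020604
Sum = 0.099544.
P(S3 | underweight) = 0.00294/0.099544 ≈ 0.0295
P(S4 | underweight) = 0.0164/0.099544 ≈ 0.1648
P(S5 | underweight) = 0.02068/0.099544 ≈ 0.2077
P(S1 | underweight) = 0.03892/0.099544 ≈ 0.3910
P(S2 | underweight) = 0.020604/0.099544 ≈ 0.2070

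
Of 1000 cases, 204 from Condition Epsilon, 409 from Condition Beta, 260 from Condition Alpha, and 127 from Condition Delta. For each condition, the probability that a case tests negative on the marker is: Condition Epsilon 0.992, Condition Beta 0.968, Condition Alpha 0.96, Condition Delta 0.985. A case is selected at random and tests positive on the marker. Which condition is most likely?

Taking complements, P(marker-positive | each) = Condition Epsilon 0.008, Condition Beta 0.032, Condition Alpha 0.04, Condition Delta 0.015.
Prior × likelihood for each hypothesis:
  Condition Epsilon: 0.204 × 0.008 = 0.001632
  Condition Beta: 0.409 × 0.032 = 0.013088
  Condition Alpha: 0.26 × 0.04 = 0.0104
  Condition Delta: 0.127 × 0.015 = 0.001905
Normalizing constant = 0.027025.
Largest term belongs to Condition Beta, so Condition Beta is most probable.

Condition Beta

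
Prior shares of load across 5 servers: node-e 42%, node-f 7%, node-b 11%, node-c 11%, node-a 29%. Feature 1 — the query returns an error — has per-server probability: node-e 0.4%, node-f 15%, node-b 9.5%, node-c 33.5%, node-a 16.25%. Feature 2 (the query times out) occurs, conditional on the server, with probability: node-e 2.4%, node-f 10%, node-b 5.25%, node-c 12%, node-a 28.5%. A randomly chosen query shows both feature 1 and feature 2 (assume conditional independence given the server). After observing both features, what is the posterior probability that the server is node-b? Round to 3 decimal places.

Prior × likelihood for each hypothesis:
  node-e: 0.42 × 0.004 × 0.024 = 0.00004032
  node-f: 0.07 × 0.15 × 0.1 = 0.00105
  node-b: 0.11 × 0.095 × 0.0525 = 0.000548625
  node-c: 0.11 × 0.335 × 0.12 = 0.004422
  node-a: 0.29 × 0.1625 × 0.285 = 0.013430625
Sum = 0.01949157.
P(node-b | evidence) = 0.000548625 / 0.01949157 ≈ 0.028.

0.028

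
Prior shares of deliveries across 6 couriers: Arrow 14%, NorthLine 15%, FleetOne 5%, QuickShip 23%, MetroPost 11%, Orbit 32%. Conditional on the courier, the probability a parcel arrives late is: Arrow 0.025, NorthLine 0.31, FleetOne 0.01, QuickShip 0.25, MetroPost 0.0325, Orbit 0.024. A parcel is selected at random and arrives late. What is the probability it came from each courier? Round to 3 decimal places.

Arrow 0.029, NorthLine 0.390, FleetOne 0.004, QuickShip 0.482, MetroPost 0.030, Orbit 0.064

By Bayes' rule, posterior ∝ prior × likelihood:
  Arrow: 0.14 × 0.025 = 0.0035
  NorthLine: 0.15 × 0.31 = 0.0465
  FleetOne: 0.05 × 0.01 = 0.0005
  QuickShip: 0.23 × 0.25 = 0.0575
  MetroPost: 0.11 × 0.0325 = 0.003575
  Orbit: 0.32 × 0.024 = 0.00768
Total = 0.119255.
P(Arrow | late) = 0.0035/0.119255 ≈ 0.029
P(NorthLine | late) = 0.0465/0.119255 ≈ 0.390
P(FleetOne | late) = 0.0005/0.119255 ≈ 0.004
P(QuickShip | late) = 0.0575/0.119255 ≈ 0.482
P(MetroPost | late) = 0.003575/0.119255 ≈ 0.030
P(Orbit | late) = 0.00768/0.119255 ≈ 0.064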